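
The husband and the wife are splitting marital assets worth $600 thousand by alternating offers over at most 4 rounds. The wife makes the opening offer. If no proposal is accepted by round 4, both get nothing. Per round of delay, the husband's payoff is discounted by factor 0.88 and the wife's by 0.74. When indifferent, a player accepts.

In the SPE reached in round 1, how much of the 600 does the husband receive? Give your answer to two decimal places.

By backward induction:
Round 4 (the husband proposes): the wife will accept anything ≥ 0, so the husband offers 0 and keeps 600.
Round 3 (the wife proposes): the husband can get 600 next round, worth 0.88 × 600 = 528 now, so the wife offers 528, keeping 72.
Round 2 (the husband proposes): the wife can get 72 next round, worth 0.74 × 72 = 53.28 now. The husband offers 53.28 and keeps 600 − 53.28 = 546.72.
Round 1 (the wife proposes): the husband can get 546.72 next round, worth 0.88 × 546.72 = 481.1136 now; the wife offers that and keeps 118.8864.

481.11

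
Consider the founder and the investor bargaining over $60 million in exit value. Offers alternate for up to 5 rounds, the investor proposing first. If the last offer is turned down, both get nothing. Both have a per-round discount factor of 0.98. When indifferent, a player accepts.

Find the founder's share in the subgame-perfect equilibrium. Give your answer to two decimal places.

2.31

Round 5 (the investor proposes): rejection yields 0 for the founder; the investor offers 0 and keeps 60.
Round 4 (the founder proposes): the investor can get 60 next round, worth 0.98 × 60 = 58.8 now; the founder offers that and keeps 1.2.
Round 3 (the investor proposes): the founder can get 1.2 next round, worth 0.98 × 1.2 = 1.176 now; the investor offers that and keeps 58.824.
Round 2 (the founder proposes): the investor can get 58.824 next round, worth 0.98 × 58.824 = 57.64752 now. The founder offers 57.64752 and keeps 60 − 57.64752 = 2.35248.
Round 1 (the investor proposes): the founder can get 2.35248 next round, worth 0.98 × 2.35248 = 2.3054304 now; the investor offers that and keeps 57.6945696.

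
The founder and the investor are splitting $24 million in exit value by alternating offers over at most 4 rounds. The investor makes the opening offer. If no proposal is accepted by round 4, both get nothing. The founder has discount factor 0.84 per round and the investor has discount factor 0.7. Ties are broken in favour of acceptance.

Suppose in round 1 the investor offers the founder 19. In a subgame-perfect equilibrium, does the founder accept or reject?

Accept

Round 4 (the founder proposes): rejection yields 0 for the investor; the founder offers 0 and keeps 24.
Round 3 (the investor proposes): the founder can get 24 next round, worth 0.84 × 24 = 20.16 now, so the investor offers 20.16, keeping 3.84.
Round 2 (the founder proposes): the investor can get 3.84 next round, worth 0.7 × 3.84 = 2.688 now; the founder offers that and keeps 21.312.
So by rejecting in round 1, the founder gets 21.312 next round, worth 0.84 × 21.312 = 17.90208 now.
Offer 19 ≥ 17.90208, so the founder accepts.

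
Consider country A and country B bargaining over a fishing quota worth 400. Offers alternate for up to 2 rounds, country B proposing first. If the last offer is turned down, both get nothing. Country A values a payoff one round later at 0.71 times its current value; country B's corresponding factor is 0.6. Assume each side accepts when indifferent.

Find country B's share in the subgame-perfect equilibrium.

Round 2 (country A proposes): rejection yields 0 for country B; country A offers 0 and keeps 400.
Round 1 (country B proposes): country A can get 400 next round, worth 0.71 × 400 = 284 now. Country B offers 284 and keeps 400 − 284 = 116.

116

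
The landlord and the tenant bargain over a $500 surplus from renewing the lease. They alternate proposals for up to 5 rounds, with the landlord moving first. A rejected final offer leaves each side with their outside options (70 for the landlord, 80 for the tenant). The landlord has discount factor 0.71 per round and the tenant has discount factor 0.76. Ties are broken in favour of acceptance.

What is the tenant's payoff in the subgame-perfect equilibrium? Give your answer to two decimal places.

192.96

Round 5 (the landlord proposes): the tenant gets 80 if talks fail, so the landlord offers 80 and keeps 420.
Round 4 (the tenant proposes): the landlord can get 420 next round, worth 0.71 × 420 = 298.2 now; the tenant offers that and keeps 201.8.
Round 3 (the landlord proposes): the tenant can get 201.8 next round, worth 0.76 × 201.8 = 153.368 now. The landlord offers 153.368 and keeps 500 − 153.368 = 346.632.
Round 2 (the tenant proposes): the landlord can get 346.632 next round, worth 0.71 × 346.632 = 246.10872 now; the tenant offers that and keeps 253.89128.
Round 1 (the landlord proposes): the tenant can get 253.89128 next round, worth 0.76 × 253.89128 = 192.9573728 now; the landlord offers that and keeps 307.0426272.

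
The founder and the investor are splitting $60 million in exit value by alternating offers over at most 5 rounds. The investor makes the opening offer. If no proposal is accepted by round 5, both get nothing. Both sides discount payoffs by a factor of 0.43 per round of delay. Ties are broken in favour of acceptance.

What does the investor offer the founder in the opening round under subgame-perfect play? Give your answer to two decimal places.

17.43

Round 5 (the investor proposes): rejection yields 0 for the founder; the investor offers 0 and keeps 60.
Round 4 (the founder proposes): the investor can get 60 next round, worth 0.43 × 60 = 25.8 now, so the founder offers 25.8, keeping 34.2.
Round 3 (the investor proposes): the founder can get 34.2 next round, worth 0.43 × 34.2 = 14.706 now, so the investor offers 14.706, keeping 45.294.
Round 2 (the founder proposes): the investor can get 45.294 next round, worth 0.43 × 45.294 = 19.47642 now. The founder offers 19.47642 and keeps 60 − 19.47642 = 40.52358.
Round 1 (the investor proposes): the founder can get 40.52358 next round, worth 0.43 × 40.52358 = 17.4251394 now. The investor offers 17.4251394 and keeps 60 − 17.4251394 = 42.5748606.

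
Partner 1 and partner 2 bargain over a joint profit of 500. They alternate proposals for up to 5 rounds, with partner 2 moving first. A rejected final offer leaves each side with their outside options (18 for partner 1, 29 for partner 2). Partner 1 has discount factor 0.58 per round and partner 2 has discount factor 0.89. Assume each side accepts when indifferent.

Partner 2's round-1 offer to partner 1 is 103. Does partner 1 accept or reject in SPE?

Round 5 (partner 2 proposes): partner 1 gets 18 if talks fail, so partner 2 offers 18 and keeps 482.
Round 4 (partner 1 proposes): partner 2 can get 482 next round, worth 0.89 × 482 = 428.98 now. Partner 1 offers 428.98 and keeps 500 − 428.98 = 71.02.
Round 3 (partner 2 proposes): partner 1 can get 71.02 next round, worth 0.58 × 71.02 = 41.1916 now. Partner 2 offers 41.1916 and keeps 500 − 41.1916 = 458.8084.
Round 2 (partner 1 proposes): partner 2 can get 458.8084 next round, worth 0.89 × 458.8084 = 408.339476 now. Partner 1 offers 408.339476 and keeps 500 − 408.339476 = 91.660524.
So by rejecting in round 1, partner 1 gets 91.660524 next round, worth 0.58 × 91.660524 = 53.16310392 now.
Offer 103 ≥ 53.16310392, so partner 1 accepts.

Accept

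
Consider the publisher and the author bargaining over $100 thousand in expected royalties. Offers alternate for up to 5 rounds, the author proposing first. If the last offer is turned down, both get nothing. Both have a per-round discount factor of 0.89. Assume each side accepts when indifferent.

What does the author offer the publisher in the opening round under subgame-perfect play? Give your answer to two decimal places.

Solve by backward induction from round 5.
Round 5 (the author proposes): rejection yields 0 for the publisher; the author offers 0 and keeps 100.
Round 4 (the publisher proposes): the author can get 100 next round, worth 0.89 × 100 = 89 now; the publisher offers that and keeps 11.
Round 3 (the author proposes): the publisher can get 11 next round, worth 0.89 × 11 = 9.79 now. The author offers 9.79 and keeps 100 − 9.79 = 90.21.
Round 2 (the publisher proposes): the author can get 90.21 next round, worth 0.89 × 90.21 = 80.2869 now. The publisher offers 80.2869 and keeps 100 − 80.2869 = 19.7131.
Round 1 (the author proposes): the publisher can get 19.7131 next round, worth 0.89 × 19.7131 = 17.544659 now. The author offers 17.544659 and keeps 100 − 17.544659 = 82.455341.

17.54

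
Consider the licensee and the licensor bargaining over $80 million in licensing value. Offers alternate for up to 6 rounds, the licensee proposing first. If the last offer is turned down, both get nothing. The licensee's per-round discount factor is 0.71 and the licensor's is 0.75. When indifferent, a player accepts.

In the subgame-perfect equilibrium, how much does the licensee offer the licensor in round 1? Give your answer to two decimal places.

43.68

By backward induction:
Round 6 (the licensor proposes): rejection yields 0 for the licensee; the licensor offers 0 and keeps 80.
Round 5 (the licensee proposes): the licensor can get 80 next round, worth 0.75 × 80 = 60 now, so the licensee offers 60, keeping 20.
Round 4 (the licensor proposes): the licensee can get 20 next round, worth 0.71 × 20 = 14.2 now; the licensor offers that and keeps 65.8.
Round 3 (the licensee proposes): the licensor can get 65.8 next round, worth 0.75 × 65.8 = 49.35 now, so the licensee offers 49.35, keeping 30.65.
Round 2 (the licensor proposes): the licensee can get 30.65 next round, worth 0.71 × 30.65 = 21.7615 now, so the licensor offers 21.7615, keeping 58.2385.
Round 1 (the licensee proposes): the licensor can get 58.2385 next round, worth 0.75 × 58.2385 = 43.678875 now. The licensee offers 43.678875 and keeps 80 − 43.678875 = 36.321125.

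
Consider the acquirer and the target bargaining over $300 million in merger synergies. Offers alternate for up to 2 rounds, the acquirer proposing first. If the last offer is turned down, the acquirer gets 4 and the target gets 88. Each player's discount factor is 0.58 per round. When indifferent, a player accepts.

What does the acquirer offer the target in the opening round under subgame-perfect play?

171.68

Work backward from the last round.
Round 2 (the target proposes): the acquirer gets 4 if talks fail, so the target offers 4 and keeps 296.
Round 1 (the acquirer proposes): the target can get 296 next round, worth 0.58 × 296 = 171.68 now, so the acquirer offers 171.68, keeping 128.32.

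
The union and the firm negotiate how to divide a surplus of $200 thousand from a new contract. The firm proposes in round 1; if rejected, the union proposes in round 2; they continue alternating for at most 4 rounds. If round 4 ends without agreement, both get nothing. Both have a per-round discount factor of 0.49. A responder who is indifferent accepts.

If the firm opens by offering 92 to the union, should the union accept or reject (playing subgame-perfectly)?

Accept

Round 4 (the union proposes): the firm will accept anything ≥ 0, so the union offers 0 and keeps 200.
Round 3 (the firm proposes): the union can get 200 next round, worth 0.49 × 200 = 98 now. The firm offers 98 and keeps 200 − 98 = 102.
Round 2 (the union proposes): the firm can get 102 next round, worth 0.49 × 102 = 49.98 now; the union offers that and keeps 150.02.
So by rejecting in round 1, the union gets 150.02 next round, worth 0.49 × 150.02 = 73.5098 now.
Offer 92 ≥ 73.5098, so the union accepts.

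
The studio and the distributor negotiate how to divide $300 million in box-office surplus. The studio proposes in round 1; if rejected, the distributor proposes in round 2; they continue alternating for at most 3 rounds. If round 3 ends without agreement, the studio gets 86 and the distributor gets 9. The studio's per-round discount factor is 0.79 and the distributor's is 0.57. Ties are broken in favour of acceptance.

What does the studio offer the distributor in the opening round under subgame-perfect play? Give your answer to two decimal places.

39.96

Round 3 (the studio proposes): the distributor gets 9 if talks fail, so the studio offers 9 and keeps 291.
Round 2 (the distributor proposes): the studio can get 291 next round, worth 0.79 × 291 = 229.89 now. The distributor offers 229.89 and keeps 300 − 229.89 = 70.11.
Round 1 (the studio proposes): the distributor can get 70.11 next round, worth 0.57 × 70.11 = 39.9627 now; the studio offers that and keeps 260.0373.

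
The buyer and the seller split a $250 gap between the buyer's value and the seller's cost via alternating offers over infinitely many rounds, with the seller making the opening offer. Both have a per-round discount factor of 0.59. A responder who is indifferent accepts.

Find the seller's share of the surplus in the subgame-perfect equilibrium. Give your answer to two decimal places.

When the seller proposes, the buyer accepts any offer worth at least 0.59 times what the buyer would get by proposing next round; and vice versa.
This gives x = 250 − 0.59y and y = 250 − 0.59x, where x and y are each side's share when it proposes.
Hence (1 − 0.59·0.59)x = 250(1 − 0.59), i.e. 0.6519·x = 102.5.
x ≈ 157.2327; the buyer's share is 250 − x ≈ 92.7673.

157.23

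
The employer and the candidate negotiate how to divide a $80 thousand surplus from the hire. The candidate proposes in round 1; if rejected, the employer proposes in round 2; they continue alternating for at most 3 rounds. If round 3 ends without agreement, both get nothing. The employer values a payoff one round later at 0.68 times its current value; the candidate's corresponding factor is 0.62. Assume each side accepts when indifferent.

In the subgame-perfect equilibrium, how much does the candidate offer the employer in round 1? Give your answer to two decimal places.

Round 3 (the candidate proposes): rejection yields 0 for the employer; the candidate offers 0 and keeps 80.
Round 2 (the employer proposes): the candidate can get 80 next round, worth 0.62 × 80 = 49.6 now, so the employer offers 49.6, keeping 30.4.
Round 1 (the candidate proposes): the employer can get 30.4 next round, worth 0.68 × 30.4 = 20.672 now. The candidate offers 20.672 and keeps 80 − 20.672 = 59.328.

20.67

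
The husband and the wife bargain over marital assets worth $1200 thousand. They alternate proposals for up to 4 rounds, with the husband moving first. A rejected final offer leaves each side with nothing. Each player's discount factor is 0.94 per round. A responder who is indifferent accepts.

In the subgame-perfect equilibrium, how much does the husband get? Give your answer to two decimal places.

135.62

Round 4 (the wife proposes): rejection yields 0 for the husband; the wife offers 0 and keeps 1200.
Round 3 (the husband proposes): the wife can get 1200 next round, worth 0.94 × 1200 = 1128 now. The husband offers 1128 and keeps 1200 − 1128 = 72.
Round 2 (the wife proposes): the husband can get 72 next round, worth 0.94 × 72 = 67.68 now. The wife offers 67.68 and keeps 1200 − 67.68 = 1132.32.
Round 1 (the husband proposes): the wife can get 1132.32 next round, worth 0.94 × 1132.32 = 1064.3808 now. The husband offers 1064.3808 and keeps 1200 − 1064.3808 = 135.6192.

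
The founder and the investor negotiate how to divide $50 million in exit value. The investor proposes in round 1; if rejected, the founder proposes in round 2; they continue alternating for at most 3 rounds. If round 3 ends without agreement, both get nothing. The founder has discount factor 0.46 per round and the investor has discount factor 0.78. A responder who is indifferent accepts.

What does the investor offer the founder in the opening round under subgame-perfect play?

5.06

Work backward from the last round.
Round 3 (the investor proposes): the founder will accept anything ≥ 0, so the investor offers 0 and keeps 50.
Round 2 (the founder proposes): the investor can get 50 next round, worth 0.78 × 50 = 39 now. The founder offers 39 and keeps 50 − 39 = 11.
Round 1 (the investor proposes): the founder can get 11 next round, worth 0.46 × 11 = 5.06 now, so the investor offers 5.06, keeping 44.94.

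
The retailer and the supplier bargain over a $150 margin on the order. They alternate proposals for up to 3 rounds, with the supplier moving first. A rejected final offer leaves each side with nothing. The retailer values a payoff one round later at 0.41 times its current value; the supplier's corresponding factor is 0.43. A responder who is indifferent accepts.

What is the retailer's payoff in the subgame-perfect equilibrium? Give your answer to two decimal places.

Round 3 (the supplier proposes): the retailer will accept anything ≥ 0, so the supplier offers 0 and keeps 150.
Round 2 (the retailer proposes): the supplier can get 150 next round, worth 0.43 × 150 = 64.5 now; the retailer offers that and keeps 85.5.
Round 1 (the supplier proposes): the retailer can get 85.5 next round, worth 0.41 × 85.5 = 35.055 now, so the supplier offers 35.055, keeping 114.945.

35.06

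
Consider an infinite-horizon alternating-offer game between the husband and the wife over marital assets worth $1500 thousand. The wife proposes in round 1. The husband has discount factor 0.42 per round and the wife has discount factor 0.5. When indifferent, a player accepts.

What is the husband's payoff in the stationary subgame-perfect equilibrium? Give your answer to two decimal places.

In a stationary SPE each proposer offers the other exactly their discounted continuation value.
If the wife keeps x when proposing and the husband keeps y when proposing, then x = 1500 − 0.42y and y = 1500 − 0.5x.
Solving: x = 1500(1 − 0.42) / (1 − 0.5·0.42) = 870 / 0.79 ≈ 1101.2658.
The husband gets 1500 − 1101.2658 ≈ 398.7342.

398.73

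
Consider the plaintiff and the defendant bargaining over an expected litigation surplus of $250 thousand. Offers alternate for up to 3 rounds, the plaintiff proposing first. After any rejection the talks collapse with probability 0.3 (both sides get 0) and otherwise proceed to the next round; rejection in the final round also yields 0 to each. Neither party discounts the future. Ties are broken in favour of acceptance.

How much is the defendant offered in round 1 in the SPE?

52.5

Round 3 (the plaintiff proposes): the defendant will accept anything ≥ 0, so the plaintiff offers 0 and keeps 250.
Round 2 (the defendant proposes): rejecting gives the plaintiff an expected 0.7 × 250 = 175. The defendant offers 175 and keeps 250 − 175 = 75.
Round 1 (the plaintiff proposes): rejecting gives the defendant an expected 0.7 × 75 = 52.5; the plaintiff offers that and keeps 197.5.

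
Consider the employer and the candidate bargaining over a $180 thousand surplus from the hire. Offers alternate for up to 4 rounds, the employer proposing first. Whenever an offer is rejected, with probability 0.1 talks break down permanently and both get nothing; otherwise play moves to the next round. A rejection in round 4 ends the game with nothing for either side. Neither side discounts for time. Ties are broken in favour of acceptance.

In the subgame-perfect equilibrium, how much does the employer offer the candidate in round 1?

By backward induction:
Round 4 (the candidate proposes): rejection yields 0 for the employer; the candidate offers 0 and keeps 180.
Round 3 (the employer proposes): rejecting gives the candidate an expected 0.9 × 180 = 162; the employer offers that and keeps 18.
Round 2 (the candidate proposes): rejecting gives the employer an expected 0.9 × 18 = 16.2; the candidate offers that and keeps 163.8.
Round 1 (the employer proposes): rejecting gives the candidate an expected 0.9 × 163.8 = 147.42; the employer offers that and keeps 32.58.

147.42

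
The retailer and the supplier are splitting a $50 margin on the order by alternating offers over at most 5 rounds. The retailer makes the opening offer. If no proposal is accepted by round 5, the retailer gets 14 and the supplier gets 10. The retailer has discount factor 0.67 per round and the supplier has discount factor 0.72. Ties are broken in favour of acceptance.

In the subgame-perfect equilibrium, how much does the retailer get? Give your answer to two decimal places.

Round 5 (the retailer proposes): the supplier gets 10 if talks fail, so the retailer offers 10 and keeps 40.
Round 4 (the supplier proposes): the retailer can get 40 next round, worth 0.67 × 40 = 26.8 now; the supplier offers that and keeps 23.2.
Round 3 (the retailer proposes): the supplier can get 23.2 next round, worth 0.72 × 23.2 = 16.704 now. The retailer offers 16.704 and keeps 50 − 16.704 = 33.296.
Round 2 (the supplier proposes): the retailer can get 33.296 next round, worth 0.67 × 33.296 = 22.30832 now, so the supplier offers 22.30832, keeping 27.69168.
Round 1 (the retailer proposes): the supplier can get 27.69168 next round, worth 0.72 × 27.69168 = 19.9380096 now; the retailer offers that and keeps 30.0619904.

30.06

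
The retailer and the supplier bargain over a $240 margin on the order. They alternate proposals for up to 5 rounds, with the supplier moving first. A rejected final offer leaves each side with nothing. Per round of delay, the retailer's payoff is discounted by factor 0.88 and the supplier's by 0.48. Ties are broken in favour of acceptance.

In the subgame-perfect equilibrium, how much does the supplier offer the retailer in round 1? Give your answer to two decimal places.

156.21

Round 5 (the supplier proposes): rejection yields 0 for the retailer; the supplier offers 0 and keeps 240.
Round 4 (the retailer proposes): the supplier can get 240 next round, worth 0.48 × 240 = 115.2 now, so the retailer offers 115.2, keeping 124.8.
Round 3 (the supplier proposes): the retailer can get 124.8 next round, worth 0.88 × 124.8 = 109.824 now; the supplier offers that and keeps 130.176.
Round 2 (the retailer proposes): the supplier can get 130.176 next round, worth 0.48 × 130.176 = 62.48448 now; the retailer offers that and keeps 177.51552.
Round 1 (the supplier proposes): the retailer can get 177.51552 next round, worth 0.88 × 177.51552 = 156.2136576 now, so the supplier offers 156.2136576, keeping 83.7863424.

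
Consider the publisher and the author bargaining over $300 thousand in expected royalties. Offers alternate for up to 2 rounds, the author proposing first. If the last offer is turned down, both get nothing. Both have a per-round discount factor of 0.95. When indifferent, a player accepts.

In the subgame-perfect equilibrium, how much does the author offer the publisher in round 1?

285

Round 2 (the publisher proposes): rejection yields 0 for the author; the publisher offers 0 and keeps 300.
Round 1 (the author proposes): the publisher can get 300 next round, worth 0.95 × 300 = 285 now, so the author offers 285, keeping 15.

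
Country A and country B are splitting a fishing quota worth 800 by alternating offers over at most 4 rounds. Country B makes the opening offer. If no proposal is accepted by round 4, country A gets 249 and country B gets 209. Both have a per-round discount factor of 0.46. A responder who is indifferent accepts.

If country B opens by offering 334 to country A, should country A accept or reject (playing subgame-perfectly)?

Work out country A's continuation value if the offer is rejected.
Round 4 (country A proposes): country B gets 209 if talks fail, so country A offers 209 and keeps 591.
Round 3 (country B proposes): country A can get 591 next round, worth 0.46 × 591 = 271.86 now, so country B offers 271.86, keeping 528.14.
Round 2 (country A proposes): country B can get 528.14 next round, worth 0.46 × 528.14 = 242.9444 now, so country A offers 242.9444, keeping 557.0556.
So by rejecting in round 1, country A gets 557.0556 next round, worth 0.46 × 557.0556 = 256.245576 now.
Offer 334 ≥ 256.245576, so country A accepts.

Accept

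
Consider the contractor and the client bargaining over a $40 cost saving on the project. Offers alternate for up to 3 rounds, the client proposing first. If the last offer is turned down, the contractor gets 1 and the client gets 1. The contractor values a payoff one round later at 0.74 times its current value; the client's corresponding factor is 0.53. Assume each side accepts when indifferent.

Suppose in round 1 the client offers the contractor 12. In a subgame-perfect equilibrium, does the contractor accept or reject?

Round 3 (the client proposes): the contractor gets 1 if talks fail, so the client offers 1 and keeps 39.
Round 2 (the contractor proposes): the client can get 39 next round, worth 0.53 × 39 = 20.67 now; the contractor offers that and keeps 19.33.
So by rejecting in round 1, the contractor gets 19.33 next round, worth 0.74 × 19.33 = 14.3042 now.
Offer 12 < 14.3042, so the contractor rejects.

Reject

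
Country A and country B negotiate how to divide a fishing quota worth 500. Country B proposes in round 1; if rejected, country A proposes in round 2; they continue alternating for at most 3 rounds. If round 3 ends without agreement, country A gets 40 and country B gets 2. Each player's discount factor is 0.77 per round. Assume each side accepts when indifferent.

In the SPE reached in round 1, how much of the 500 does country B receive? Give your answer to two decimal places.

387.73

Solve by backward induction from round 3.
Round 3 (country B proposes): country A gets 40 if talks fail, so country B offers 40 and keeps 460.
Round 2 (country A proposes): country B can get 460 next round, worth 0.77 × 460 = 354.2 now; country A offers that and keeps 145.8.
Round 1 (country B proposes): country A can get 145.8 next round, worth 0.77 × 145.8 = 112.266 now. Country B offers 112.266 and keeps 500 − 112.266 = 387.734.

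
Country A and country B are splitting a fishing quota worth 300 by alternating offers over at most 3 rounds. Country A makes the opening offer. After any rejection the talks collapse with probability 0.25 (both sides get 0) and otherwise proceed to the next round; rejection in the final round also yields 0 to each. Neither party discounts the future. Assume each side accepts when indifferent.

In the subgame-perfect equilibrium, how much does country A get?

243.75

Round 3 (country A proposes): rejection yields 0 for country B; country A offers 0 and keeps 300.
Round 2 (country B proposes): rejecting gives country A an expected 0.75 × 300 = 225, so country B offers 225, keeping 75.
Round 1 (country A proposes): rejecting gives country B an expected 0.75 × 75 = 56.25, so country A offers 56.25, keeping 243.75.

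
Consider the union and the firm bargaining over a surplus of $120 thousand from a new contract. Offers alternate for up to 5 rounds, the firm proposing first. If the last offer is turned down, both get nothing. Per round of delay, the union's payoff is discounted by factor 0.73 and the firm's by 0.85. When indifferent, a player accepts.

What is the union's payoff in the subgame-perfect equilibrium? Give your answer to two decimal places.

21.29

Work backward from the last round.
Round 5 (the firm proposes): rejection yields 0 for the union; the firm offers 0 and keeps 120.
Round 4 (the union proposes): the firm can get 120 next round, worth 0.85 × 120 = 102 now; the union offers that and keeps 18.
Round 3 (the firm proposes): the union can get 18 next round, worth 0.73 × 18 = 13.14 now. The firm offers 13.14 and keeps 120 − 13.14 = 106.86.
Round 2 (the union proposes): the firm can get 106.86 next round, worth 0.85 × 106.86 = 90.831 now; the union offers that and keeps 29.169.
Round 1 (the firm proposes): the union can get 29.169 next round, worth 0.73 × 29.169 = 21.29337 now. The firm offers 21.29337 and keeps 120 − 21.29337 = 98.70663.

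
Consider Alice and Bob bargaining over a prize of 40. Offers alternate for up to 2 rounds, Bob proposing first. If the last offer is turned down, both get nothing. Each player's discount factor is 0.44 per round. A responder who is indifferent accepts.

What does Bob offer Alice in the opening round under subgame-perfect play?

17.6

Solve by backward induction from round 2.
Round 2 (Alice proposes): rejection yields 0 for Bob; Alice offers 0 and keeps 40.
Round 1 (Bob proposes): Alice can get 40 next round, worth 0.44 × 40 = 17.6 now, so Bob offers 17.6, keeping 22.4.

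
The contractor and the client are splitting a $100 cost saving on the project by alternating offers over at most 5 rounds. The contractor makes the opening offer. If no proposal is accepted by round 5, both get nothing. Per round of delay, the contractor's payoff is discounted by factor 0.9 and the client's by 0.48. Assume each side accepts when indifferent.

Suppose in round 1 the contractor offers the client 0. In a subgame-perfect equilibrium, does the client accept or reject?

Work out the client's continuation value if the offer is rejected.
Round 5 (the contractor proposes): rejection yields 0 for the client; the contractor offers 0 and keeps 100.
Round 4 (the client proposes): the contractor can get 100 next round, worth 0.9 × 100 = 90 now. The client offers 90 and keeps 100 − 90 = 10.
Round 3 (the contractor proposes): the client can get 10 next round, worth 0.48 × 10 = 4.8 now. The contractor offers 4.8 and keeps 100 − 4.8 = 95.2.
Round 2 (the client proposes): the contractor can get 95.2 next round, worth 0.9 × 95.2 = 85.68 now, so the client offers 85.68, keeping 14.32.
So by rejecting in round 1, the client gets 14.32 next round, worth 0.48 × 14.32 = 6.8736 now.
Offer 0 < 6.8736, so the client rejects.

Reject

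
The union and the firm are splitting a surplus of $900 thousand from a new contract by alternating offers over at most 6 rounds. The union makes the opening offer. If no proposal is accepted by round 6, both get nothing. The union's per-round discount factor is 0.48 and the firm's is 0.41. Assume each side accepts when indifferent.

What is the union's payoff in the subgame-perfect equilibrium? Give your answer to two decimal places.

Round 6 (the firm proposes): rejection yields 0 for the union; the firm offers 0 and keeps 900.
Round 5 (the union proposes): the firm can get 900 next round, worth 0.41 × 900 = 369 now; the union offers that and keeps 531.
Round 4 (the firm proposes): the union can get 531 next round, worth 0.48 × 531 = 254.88 now. The firm offers 254.88 and keeps 900 − 254.88 = 645.12.
Round 3 (the union proposes): the firm can get 645.12 next round, worth 0.41 × 645.12 = 264.4992 now, so the union offers 264.4992, keeping 635.5008.
Round 2 (the firm proposes): the union can get 635.5008 next round, worth 0.48 × 635.5008 = 305.040384 now; the firm offers that and keeps 594.959616.
Round 1 (the union proposes): the firm can get 594.959616 next round, worth 0.41 × 594.959616 = 243.93344256 now, so the union offers 243.93344256, keeping 656.06655744.

656.07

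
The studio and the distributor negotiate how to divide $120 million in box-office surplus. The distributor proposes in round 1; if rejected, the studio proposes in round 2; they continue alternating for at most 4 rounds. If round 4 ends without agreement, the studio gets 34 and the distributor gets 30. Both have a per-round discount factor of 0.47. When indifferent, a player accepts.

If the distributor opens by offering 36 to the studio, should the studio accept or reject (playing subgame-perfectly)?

Round 4 (the studio proposes): the distributor gets 30 if talks fail, so the studio offers 30 and keeps 90.
Round 3 (the distributor proposes): the studio can get 90 next round, worth 0.47 × 90 = 42.3 now; the distributor offers that and keeps 77.7.
Round 2 (the studio proposes): the distributor can get 77.7 next round, worth 0.47 × 77.7 = 36.519 now, so the studio offers 36.519, keeping 83.481.
So by rejecting in round 1, the studio gets 83.481 next round, worth 0.47 × 83.481 = 39.23607 now.
Offer 36 < 39.23607, so the studio rejects.

Reject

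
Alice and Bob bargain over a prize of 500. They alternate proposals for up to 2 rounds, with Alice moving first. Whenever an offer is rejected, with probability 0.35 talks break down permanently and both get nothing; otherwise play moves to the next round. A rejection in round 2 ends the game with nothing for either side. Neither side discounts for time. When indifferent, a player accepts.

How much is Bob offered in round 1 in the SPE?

By backward induction:
Round 2 (Bob proposes): Alice will accept anything ≥ 0, so Bob offers 0 and keeps 500.
Round 1 (Alice proposes): rejecting gives Bob an expected 0.65 × 500 = 325. Alice offers 325 and keeps 500 − 325 = 175.

325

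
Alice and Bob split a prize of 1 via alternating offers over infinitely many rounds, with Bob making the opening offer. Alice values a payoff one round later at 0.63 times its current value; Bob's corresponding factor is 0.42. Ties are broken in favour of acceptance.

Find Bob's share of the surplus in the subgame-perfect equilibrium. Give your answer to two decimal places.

0.50

In a stationary SPE each proposer offers the other exactly their discounted continuation value.
If Bob keeps x when proposing and Alice keeps y when proposing, then x = 1 − 0.63y and y = 1 − 0.42x.
Solving: x = 1(1 − 0.63) / (1 − 0.42·0.63) = 0.37 / 0.7354 ≈ 0.5031.
Alice gets 1 − 0.5031 ≈ 0.4969.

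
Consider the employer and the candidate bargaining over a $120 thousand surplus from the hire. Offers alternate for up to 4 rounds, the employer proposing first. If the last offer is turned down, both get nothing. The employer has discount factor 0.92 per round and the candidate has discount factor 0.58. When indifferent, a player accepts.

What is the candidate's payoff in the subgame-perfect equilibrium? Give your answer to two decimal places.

By backward induction:
Round 4 (the candidate proposes): the employer will accept anything ≥ 0, so the candidate offers 0 and keeps 120.
Round 3 (the employer proposes): the candidate can get 120 next round, worth 0.58 × 120 = 69.6 now; the employer offers that and keeps 50.4.
Round 2 (the candidate proposes): the employer can get 50.4 next round, worth 0.92 × 50.4 = 46.368 now. The candidate offers 46.368 and keeps 120 − 46.368 = 73.632.
Round 1 (the employer proposes): the candidate can get 73.632 next round, worth 0.58 × 73.632 = 42.70656 now, so the employer offers 42.70656, keeping 77.29344.

42.71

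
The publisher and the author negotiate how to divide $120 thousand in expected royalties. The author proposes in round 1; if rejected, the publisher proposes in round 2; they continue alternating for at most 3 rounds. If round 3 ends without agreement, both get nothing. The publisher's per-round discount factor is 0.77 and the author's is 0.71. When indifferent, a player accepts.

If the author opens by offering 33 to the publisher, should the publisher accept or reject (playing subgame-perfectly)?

Work out the publisher's continuation value if the offer is rejected.
Round 3 (the author proposes): rejection yields 0 for the publisher; the author offers 0 and keeps 120.
Round 2 (the publisher proposes): the author can get 120 next round, worth 0.71 × 120 = 85.2 now. The publisher offers 85.2 and keeps 120 − 85.2 = 34.8.
So by rejecting in round 1, the publisher gets 34.8 next round, worth 0.77 × 34.8 = 26.796 now.
Offer 33 ≥ 26.796, so the publisher accepts.

Accept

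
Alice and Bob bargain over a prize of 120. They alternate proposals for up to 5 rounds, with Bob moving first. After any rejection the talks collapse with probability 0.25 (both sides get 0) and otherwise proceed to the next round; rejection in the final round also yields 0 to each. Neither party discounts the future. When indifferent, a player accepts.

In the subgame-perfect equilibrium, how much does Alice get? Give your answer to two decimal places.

35.16

Round 5 (Bob proposes): rejection yields 0 for Alice; Bob offers 0 and keeps 120.
Round 4 (Alice proposes): rejecting gives Bob an expected 0.75 × 120 = 90, so Alice offers 90, keeping 30.
Round 3 (Bob proposes): rejecting gives Alice an expected 0.75 × 30 = 22.5; Bob offers that and keeps 97.5.
Round 2 (Alice proposes): rejecting gives Bob an expected 0.75 × 97.5 = 73.125. Alice offers 73.125 and keeps 120 − 73.125 = 46.875.
Round 1 (Bob proposes): rejecting gives Alice an expected 0.75 × 46.875 = 35.15625, so Bob offers 35.15625, keeping 84.84375.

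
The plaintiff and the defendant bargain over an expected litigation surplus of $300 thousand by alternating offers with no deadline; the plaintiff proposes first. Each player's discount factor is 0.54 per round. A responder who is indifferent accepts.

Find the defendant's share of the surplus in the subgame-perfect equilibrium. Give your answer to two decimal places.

Let x be the plaintiff's share when the plaintiff proposes and y be the defendant's share when the defendant proposes.
The defendant accepts iff offered ≥ 0.54·y, so x = 300 − 0.54y. Symmetrically y = 300 − 0.54x.
Substituting: x = 300 − 0.54(300 − 0.54x), giving x(1 − 0.54·0.54) = 300(1 − 0.54).
So x = 300 × 0.46 / 0.7084 ≈ 194.8052, and the defendant receives 300 − x ≈ 105.1948.

105.19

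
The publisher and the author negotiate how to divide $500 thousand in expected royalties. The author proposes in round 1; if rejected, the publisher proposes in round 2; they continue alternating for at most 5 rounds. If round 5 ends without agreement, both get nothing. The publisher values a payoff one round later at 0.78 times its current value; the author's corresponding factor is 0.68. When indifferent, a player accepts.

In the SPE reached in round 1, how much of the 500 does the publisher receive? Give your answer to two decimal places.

190.99

Round 5 (the author proposes): rejection yields 0 for the publisher; the author offers 0 and keeps 500.
Round 4 (the publisher proposes): the author can get 500 next round, worth 0.68 × 500 = 340 now, so the publisher offers 340, keeping 160.
Round 3 (the author proposes): the publisher can get 160 next round, worth 0.78 × 160 = 124.8 now; the author offers that and keeps 375.2.
Round 2 (the publisher proposes): the author can get 375.2 next round, worth 0.68 × 375.2 = 255.136 now. The publisher offers 255.136 and keeps 500 − 255.136 = 244.864.
Round 1 (the author proposes): the publisher can get 244.864 next round, worth 0.78 × 244.864 = 190.99392 now. The author offers 190.99392 and keeps 500 − 190.99392 = 309.00608.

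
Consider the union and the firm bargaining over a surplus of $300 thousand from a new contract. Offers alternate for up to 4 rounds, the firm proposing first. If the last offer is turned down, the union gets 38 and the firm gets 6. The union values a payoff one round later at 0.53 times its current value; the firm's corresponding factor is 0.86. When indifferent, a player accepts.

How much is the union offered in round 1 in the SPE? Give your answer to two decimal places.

93.28

Round 4 (the union proposes): the firm gets 6 if talks fail, so the union offers 6 and keeps 294.
Round 3 (the firm proposes): the union can get 294 next round, worth 0.53 × 294 = 155.82 now; the firm offers that and keeps 144.18.
Round 2 (the union proposes): the firm can get 144.18 next round, worth 0.86 × 144.18 = 123.9948 now, so the union offers 123.9948, keeping 176.0052.
Round 1 (the firm proposes): the union can get 176.0052 next round, worth 0.53 × 176.0052 = 93.282756 now. The firm offers 93.282756 and keeps 300 − 93.282756 = 206.717244.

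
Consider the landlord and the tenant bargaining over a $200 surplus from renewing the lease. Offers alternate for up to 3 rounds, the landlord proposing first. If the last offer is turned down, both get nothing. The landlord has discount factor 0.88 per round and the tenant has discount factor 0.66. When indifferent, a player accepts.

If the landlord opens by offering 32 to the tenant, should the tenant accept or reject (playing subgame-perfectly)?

Accept

Round 3 (the landlord proposes): rejection yields 0 for the tenant; the landlord offers 0 and keeps 200.
Round 2 (the tenant proposes): the landlord can get 200 next round, worth 0.88 × 200 = 176 now, so the tenant offers 176, keeping 24.
So by rejecting in round 1, the tenant gets 24 next round, worth 0.66 × 24 = 15.84 now.
Offer 32 ≥ 15.84, so the tenant accepts.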